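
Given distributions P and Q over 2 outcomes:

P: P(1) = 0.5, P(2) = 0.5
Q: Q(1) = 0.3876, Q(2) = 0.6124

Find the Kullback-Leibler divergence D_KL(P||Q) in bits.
0.0374 bits

D_KL(P||Q) = Σ P(x) log₂(P(x)/Q(x))

Computing term by term:
  P(1)·log₂(P(1)/Q(1)) = 0.5·log₂(0.5/0.3876) = 0.18368
  P(2)·log₂(P(2)/Q(2)) = 0.5·log₂(0.5/0.6124) = -0.14627

D_KL(P||Q) = 0.18368 - 0.14627 = 0.03741 ≈ 0.0374 bits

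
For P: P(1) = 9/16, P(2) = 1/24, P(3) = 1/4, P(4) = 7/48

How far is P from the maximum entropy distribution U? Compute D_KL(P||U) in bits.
0.4370 bits

U(i) = 1/4 for all i

D_KL(P||U) = Σ P(x) log₂(P(x) / (1/4))
           = Σ P(x) log₂(P(x)) + log₂(4)
           = log₂(4) - H(P)

H(P) = -Σ P(x) log₂(P(x)):
  -P(1)·log₂(P(1)) = -(9/16)·log₂(9/16) = 0.46692
  -P(2)·log₂(P(2)) = -(1/24)·log₂(1/24) = 0.19104
  -P(3)·log₂(P(3)) = -(1/4)·log₂(1/4) = 0.50000
  -P(4)·log₂(P(4)) = -(7/48)·log₂(7/48) = 0.40507
H(P) = 0.46692 + 0.19104 + 0.50000 + 0.40507 = 1.56303 bits

log₂(4) = 2.00000 bits

D_KL(P||U) = 2.00000 - 1.56303 = 0.43697 ≈ 0.4370 bits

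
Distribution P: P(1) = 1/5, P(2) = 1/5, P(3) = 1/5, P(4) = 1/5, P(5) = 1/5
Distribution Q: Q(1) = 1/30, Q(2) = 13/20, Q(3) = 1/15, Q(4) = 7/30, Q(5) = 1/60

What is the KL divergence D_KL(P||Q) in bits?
1.1664 bits

D_KL(P||Q) = Σ P(x) log₂(P(x)/Q(x))

Computing term by term:
  P(1)·log₂(P(1)/Q(1)) = (1/5)·log₂((1/5)/(1/30)) = 0.51699
  P(2)·log₂(P(2)/Q(2)) = (1/5)·log₂((1/5)/(13/20)) = -0.34009
  P(3)·log₂(P(3)/Q(3)) = (1/5)·log₂((1/5)/(1/15)) = 0.31699
  P(4)·log₂(P(4)/Q(4)) = (1/5)·log₂((1/5)/(7/30)) = -0.04448
  P(5)·log₂(P(5)/Q(5)) = (1/5)·log₂((1/5)/(1/60)) = 0.71699

D_KL(P||Q) = 0.51699 - 0.34009 + 0.31699 - 0.04448 + 0.71699 = 1.16640 ≈ 1.1664 bits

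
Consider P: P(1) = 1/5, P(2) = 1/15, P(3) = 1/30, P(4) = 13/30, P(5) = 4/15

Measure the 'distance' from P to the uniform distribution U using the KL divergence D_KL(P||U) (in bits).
0.4022 bits

U(i) = 1/5 for all i

D_KL(P||U) = Σ P(x) log₂(P(x) / (1/5))
           = Σ P(x) log₂(P(x)) + log₂(5)
           = log₂(5) - H(P)

H(P) = -Σ P(x) log₂(P(x)):
  -P(1)·log₂(P(1)) = -(1/5)·log₂(1/5) = 0.46439
  -P(2)·log₂(P(2)) = -(1/15)·log₂(1/15) = 0.26046
  -P(3)·log₂(P(3)) = -(1/30)·log₂(1/30) = 0.16356
  -P(4)·log₂(P(4)) = -(13/30)·log₂(13/30) = 0.52280
  -P(5)·log₂(P(5)) = -(4/15)·log₂(4/15) = 0.50850
H(P) = 0.46439 + 0.26046 + 0.16356 + 0.52280 + 0.50850 = 1.91971 bits

log₂(5) = 2.32193 bits

D_KL(P||U) = 2.32193 - 1.91971 = 0.40222 ≈ 0.4022 bits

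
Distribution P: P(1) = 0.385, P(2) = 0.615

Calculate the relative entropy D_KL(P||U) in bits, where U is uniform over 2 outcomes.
0.0385 bits

U(i) = 1/2 for all i

D_KL(P||U) = Σ P(x) log₂(P(x) / (1/2))
           = Σ P(x) log₂(P(x)) + log₂(2)
           = log₂(2) - H(P)

H(P) = -Σ P(x) log₂(P(x)):
  -P(1)·log₂(P(1)) = -(0.385)·log₂(0.385) = 0.53017
  -P(2)·log₂(P(2)) = -(0.615)·log₂(0.615) = 0.43133
H(P) = 0.53017 + 0.43133 = 0.96150 bits

log₂(2) = 1.00000 bits

D_KL(P||U) = 1.00000 - 0.96150 = 0.03850 ≈ 0.0385 bits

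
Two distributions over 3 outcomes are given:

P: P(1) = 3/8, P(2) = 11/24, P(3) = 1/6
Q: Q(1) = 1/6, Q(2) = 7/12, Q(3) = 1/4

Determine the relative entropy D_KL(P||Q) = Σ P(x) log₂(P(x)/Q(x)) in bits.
0.1818 bits

D_KL(P||Q) = Σ P(x) log₂(P(x)/Q(x))

Computing term by term:
  P(1)·log₂(P(1)/Q(1)) = (3/8)·log₂((3/8)/(1/6)) = 0.43872
  P(2)·log₂(P(2)/Q(2)) = (11/24)·log₂((11/24)/(7/12)) = -0.15946
  P(3)·log₂(P(3)/Q(3)) = (1/6)·log₂((1/6)/(1/4)) = -0.09749

D_KL(P||Q) = 0.43872 - 0.15946 - 0.09749 = 0.18177 ≈ 0.1818 bits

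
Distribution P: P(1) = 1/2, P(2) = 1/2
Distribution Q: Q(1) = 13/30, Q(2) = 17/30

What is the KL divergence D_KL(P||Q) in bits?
0.0129 bits

D_KL(P||Q) = Σ P(x) log₂(P(x)/Q(x))

Computing term by term:
  P(1)·log₂(P(1)/Q(1)) = (1/2)·log₂((1/2)/(13/30)) = 0.10323
  P(2)·log₂(P(2)/Q(2)) = (1/2)·log₂((1/2)/(17/30)) = -0.09029

D_KL(P||Q) = 0.10323 - 0.09029 = 0.01294 ≈ 0.0129 bits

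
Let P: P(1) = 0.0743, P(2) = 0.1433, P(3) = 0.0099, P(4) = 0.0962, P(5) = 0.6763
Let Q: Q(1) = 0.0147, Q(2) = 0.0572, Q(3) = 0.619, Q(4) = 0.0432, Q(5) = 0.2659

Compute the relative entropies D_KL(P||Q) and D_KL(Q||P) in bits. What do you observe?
D_KL(P||Q) = 1.3264 bits, D_KL(Q||P) = 3.1750 bits. The two directions give different values (D_KL(Q||P) exceeds D_KL(P||Q) by 1.8486 bits): KL divergence is asymmetric.

D_KL(P||Q) = Σ P(x) log₂(P(x)/Q(x))

Computing term by term:
  P(1)·log₂(P(1)/Q(1)) = 0.0743·log₂(0.0743/0.0147) = 0.17368
  P(2)·log₂(P(2)/Q(2)) = 0.1433·log₂(0.1433/0.0572) = 0.18987
  P(3)·log₂(P(3)/Q(3)) = 0.0099·log₂(0.0099/0.619) = -0.05907
  P(4)·log₂(P(4)/Q(4)) = 0.0962·log₂(0.0962/0.0432) = 0.11111
  P(5)·log₂(P(5)/Q(5)) = 0.6763·log₂(0.6763/0.2659) = 0.91083

D_KL(P||Q) = 0.17368 + 0.18987 - 0.05907 + 0.11111 + 0.91083 = 1.32642 ≈ 1.3264 bits

D_KL(Q||P) = Σ Q(x) log₂(Q(x)/P(x))

Computing term by term:
  Q(1)·log₂(Q(1)/P(1)) = 0.0147·log₂(0.0147/0.0743) = -0.03436
  Q(2)·log₂(Q(2)/P(2)) = 0.0572·log₂(0.0572/0.1433) = -0.07579
  Q(3)·log₂(Q(3)/P(3)) = 0.619·log₂(0.619/0.0099) = 3.69318
  Q(4)·log₂(Q(4)/P(4)) = 0.0432·log₂(0.0432/0.0962) = -0.04990
  Q(5)·log₂(Q(5)/P(5)) = 0.2659·log₂(0.2659/0.6763) = -0.35811

D_KL(Q||P) = -0.03436 - 0.07579 + 3.69318 - 0.04990 - 0.35811 = 3.17502 ≈ 3.1750 bits

These are NOT equal (difference: 1.8486 bits). KL divergence is asymmetric: D_KL(P||Q) ≠ D_KL(Q||P) in general.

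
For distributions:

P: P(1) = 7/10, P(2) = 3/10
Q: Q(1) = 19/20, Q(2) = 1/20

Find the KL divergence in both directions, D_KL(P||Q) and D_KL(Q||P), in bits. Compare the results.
D_KL(P||Q) = 0.4671 bits, D_KL(Q||P) = 0.2893 bits. D_KL(P||Q) is larger than D_KL(Q||P) by 0.1778 bits; the two directions differ.

D_KL(P||Q) = Σ P(x) log₂(P(x)/Q(x))

Computing term by term:
  P(1)·log₂(P(1)/Q(1)) = (7/10)·log₂((7/10)/(19/20)) = -0.30840
  P(2)·log₂(P(2)/Q(2)) = (3/10)·log₂((3/10)/(1/20)) = 0.77549

D_KL(P||Q) = -0.30840 + 0.77549 = 0.46709 ≈ 0.4671 bits

D_KL(Q||P) = Σ Q(x) log₂(Q(x)/P(x))

Computing term by term:
  Q(1)·log₂(Q(1)/P(1)) = (19/20)·log₂((19/20)/(7/10)) = 0.41854
  Q(2)·log₂(Q(2)/P(2)) = (1/20)·log₂((1/20)/(3/10)) = -0.12925

D_KL(Q||P) = 0.41854 - 0.12925 = 0.28929 ≈ 0.2893 bits

These are NOT equal (difference: 0.1778 bits). KL divergence is asymmetric: D_KL(P||Q) ≠ D_KL(Q||P) in general.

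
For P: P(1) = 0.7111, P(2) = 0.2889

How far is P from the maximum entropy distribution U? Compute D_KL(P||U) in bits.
0.1327 bits

U(i) = 1/2 for all i

D_KL(P||U) = Σ P(x) log₂(P(x) / (1/2))
           = Σ P(x) log₂(P(x)) + log₂(2)
           = log₂(2) - H(P)

H(P) = -Σ P(x) log₂(P(x)):
  -P(1)·log₂(P(1)) = -(0.7111)·log₂(0.7111) = 0.34977
  -P(2)·log₂(P(2)) = -(0.2889)·log₂(0.2889) = 0.51752
H(P) = 0.34977 + 0.51752 = 0.86729 bits

log₂(2) = 1.00000 bits

D_KL(P||U) = 1.00000 - 0.86729 = 0.13271 ≈ 0.1327 bits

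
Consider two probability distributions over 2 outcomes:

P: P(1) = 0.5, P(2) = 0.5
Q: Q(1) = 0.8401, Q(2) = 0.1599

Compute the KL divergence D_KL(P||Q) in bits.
0.4481 bits

D_KL(P||Q) = Σ P(x) log₂(P(x)/Q(x))

Computing term by term:
  P(1)·log₂(P(1)/Q(1)) = 0.5·log₂(0.5/0.8401) = -0.37432
  P(2)·log₂(P(2)/Q(2)) = 0.5·log₂(0.5/0.1599) = 0.82238

D_KL(P||Q) = -0.37432 + 0.82238 = 0.44806 ≈ 0.4481 bits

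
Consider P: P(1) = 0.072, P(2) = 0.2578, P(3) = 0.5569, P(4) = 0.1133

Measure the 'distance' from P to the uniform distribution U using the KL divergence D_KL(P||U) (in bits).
0.3963 bits

U(i) = 1/4 for all i

D_KL(P||U) = Σ P(x) log₂(P(x) / (1/4))
           = Σ P(x) log₂(P(x)) + log₂(4)
           = log₂(4) - H(P)

H(P) = -Σ P(x) log₂(P(x)):
  -P(1)·log₂(P(1)) = -(0.072)·log₂(0.072) = 0.27330
  -P(2)·log₂(P(2)) = -(0.2578)·log₂(0.2578) = 0.50417
  -P(3)·log₂(P(3)) = -(0.5569)·log₂(0.5569) = 0.47031
  -P(4)·log₂(P(4)) = -(0.1133)·log₂(0.1133) = 0.35596
H(P) = 0.27330 + 0.50417 + 0.47031 + 0.35596 = 1.60374 bits

log₂(4) = 2.00000 bits

D_KL(P||U) = 2.00000 - 1.60374 = 0.39626 ≈ 0.3963 bits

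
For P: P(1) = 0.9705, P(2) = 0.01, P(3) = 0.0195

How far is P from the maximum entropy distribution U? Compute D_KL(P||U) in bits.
1.3658 bits

U(i) = 1/3 for all i

D_KL(P||U) = Σ P(x) log₂(P(x) / (1/3))
           = Σ P(x) log₂(P(x)) + log₂(3)
           = log₂(3) - H(P)

H(P) = -Σ P(x) log₂(P(x)):
  -P(1)·log₂(P(1)) = -(0.9705)·log₂(0.9705) = 0.04193
  -P(2)·log₂(P(2)) = -(0.01)·log₂(0.01) = 0.06644
  -P(3)·log₂(P(3)) = -(0.0195)·log₂(0.0195) = 0.11077
H(P) = 0.04193 + 0.06644 + 0.11077 = 0.21914 bits

log₂(3) = 1.58496 bits

D_KL(P||U) = 1.58496 - 0.21914 = 1.36582 ≈ 1.3658 bits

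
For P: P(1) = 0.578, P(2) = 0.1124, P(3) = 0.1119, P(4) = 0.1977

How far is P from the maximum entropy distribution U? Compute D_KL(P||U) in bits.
0.3725 bits

U(i) = 1/4 for all i

D_KL(P||U) = Σ P(x) log₂(P(x) / (1/4))
           = Σ P(x) log₂(P(x)) + log₂(4)
           = log₂(4) - H(P)

H(P) = -Σ P(x) log₂(P(x)):
  -P(1)·log₂(P(1)) = -(0.578)·log₂(0.578) = 0.45712
  -P(2)·log₂(P(2)) = -(0.1124)·log₂(0.1124) = 0.35443
  -P(3)·log₂(P(3)) = -(0.1119)·log₂(0.1119) = 0.35357
  -P(4)·log₂(P(4)) = -(0.1977)·log₂(0.1977) = 0.46234
H(P) = 0.45712 + 0.35443 + 0.35357 + 0.46234 = 1.62746 bits

log₂(4) = 2.00000 bits

D_KL(P||U) = 2.00000 - 1.62746 = 0.37254 ≈ 0.3725 bits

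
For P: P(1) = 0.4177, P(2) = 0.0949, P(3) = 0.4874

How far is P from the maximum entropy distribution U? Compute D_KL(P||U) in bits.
0.2311 bits

U(i) = 1/3 for all i

D_KL(P||U) = Σ P(x) log₂(P(x) / (1/3))
           = Σ P(x) log₂(P(x)) + log₂(3)
           = log₂(3) - H(P)

H(P) = -Σ P(x) log₂(P(x)):
  -P(1)·log₂(P(1)) = -(0.4177)·log₂(0.4177) = 0.52608
  -P(2)·log₂(P(2)) = -(0.0949)·log₂(0.0949) = 0.32242
  -P(3)·log₂(P(3)) = -(0.4874)·log₂(0.4874) = 0.50535
H(P) = 0.52608 + 0.32242 + 0.50535 = 1.35385 bits

log₂(3) = 1.58496 bits

D_KL(P||U) = 1.58496 - 1.35385 = 0.23111 ≈ 0.2311 bits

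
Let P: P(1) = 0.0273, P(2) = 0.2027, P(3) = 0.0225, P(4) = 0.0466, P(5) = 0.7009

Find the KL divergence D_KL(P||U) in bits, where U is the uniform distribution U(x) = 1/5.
1.0247 bits

U(i) = 1/5 for all i

D_KL(P||U) = Σ P(x) log₂(P(x) / (1/5))
           = Σ P(x) log₂(P(x)) + log₂(5)
           = log₂(5) - H(P)

H(P) = -Σ P(x) log₂(P(x)):
  -P(1)·log₂(P(1)) = -(0.0273)·log₂(0.0273) = 0.14182
  -P(2)·log₂(P(2)) = -(0.2027)·log₂(0.2027) = 0.46673
  -P(3)·log₂(P(3)) = -(0.0225)·log₂(0.0225) = 0.12316
  -P(4)·log₂(P(4)) = -(0.0466)·log₂(0.0466) = 0.20614
  -P(5)·log₂(P(5)) = -(0.7009)·log₂(0.7009) = 0.35937
H(P) = 0.14182 + 0.46673 + 0.12316 + 0.20614 + 0.35937 = 1.29722 bits

log₂(5) = 2.32193 bits

D_KL(P||U) = 2.32193 - 1.29722 = 1.02471 ≈ 1.0247 bits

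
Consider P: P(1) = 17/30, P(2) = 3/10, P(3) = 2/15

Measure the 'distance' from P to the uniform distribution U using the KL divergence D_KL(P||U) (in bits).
0.2119 bits

U(i) = 1/3 for all i

D_KL(P||U) = Σ P(x) log₂(P(x) / (1/3))
           = Σ P(x) log₂(P(x)) + log₂(3)
           = log₂(3) - H(P)

H(P) = -Σ P(x) log₂(P(x)):
  -P(1)·log₂(P(1)) = -(17/30)·log₂(17/30) = 0.46434
  -P(2)·log₂(P(2)) = -(3/10)·log₂(3/10) = 0.52109
  -P(3)·log₂(P(3)) = -(2/15)·log₂(2/15) = 0.38759
H(P) = 0.46434 + 0.52109 + 0.38759 = 1.37302 bits

log₂(3) = 1.58496 bits

D_KL(P||U) = 1.58496 - 1.37302 = 0.21194 ≈ 0.2119 bits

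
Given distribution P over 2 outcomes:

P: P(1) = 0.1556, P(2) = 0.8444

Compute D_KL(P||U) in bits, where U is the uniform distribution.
0.3763 bits

U(i) = 1/2 for all i

D_KL(P||U) = Σ P(x) log₂(P(x) / (1/2))
           = Σ P(x) log₂(P(x)) + log₂(2)
           = log₂(2) - H(P)

H(P) = -Σ P(x) log₂(P(x)):
  -P(1)·log₂(P(1)) = -(0.1556)·log₂(0.1556) = 0.41764
  -P(2)·log₂(P(2)) = -(0.8444)·log₂(0.8444) = 0.20603
H(P) = 0.41764 + 0.20603 = 0.62367 bits

log₂(2) = 1.00000 bits

D_KL(P||U) = 1.00000 - 0.62367 = 0.37633 ≈ 0.3763 bits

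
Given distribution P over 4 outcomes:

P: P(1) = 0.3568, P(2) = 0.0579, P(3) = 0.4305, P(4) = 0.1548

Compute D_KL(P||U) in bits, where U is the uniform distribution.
0.2914 bits

U(i) = 1/4 for all i

D_KL(P||U) = Σ P(x) log₂(P(x) / (1/4))
           = Σ P(x) log₂(P(x)) + log₂(4)
           = log₂(4) - H(P)

H(P) = -Σ P(x) log₂(P(x)):
  -P(1)·log₂(P(1)) = -(0.3568)·log₂(0.3568) = 0.53049
  -P(2)·log₂(P(2)) = -(0.0579)·log₂(0.0579) = 0.23799
  -P(3)·log₂(P(3)) = -(0.4305)·log₂(0.4305) = 0.52345
  -P(4)·log₂(P(4)) = -(0.1548)·log₂(0.1548) = 0.41665
H(P) = 0.53049 + 0.23799 + 0.52345 + 0.41665 = 1.70858 bits

log₂(4) = 2.00000 bits

D_KL(P||U) = 2.00000 - 1.70858 = 0.29142 ≈ 0.2914 bits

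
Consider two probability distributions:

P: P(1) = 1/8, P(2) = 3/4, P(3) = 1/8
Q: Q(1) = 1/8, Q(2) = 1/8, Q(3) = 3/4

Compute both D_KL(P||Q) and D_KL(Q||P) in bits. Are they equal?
D_KL(P||Q) = 1.6156 bits, D_KL(Q||P) = 1.6156 bits. Yes, in this case they are equal (although KL divergence is not symmetric in general).

D_KL(P||Q) = Σ P(x) log₂(P(x)/Q(x))

Computing term by term:
  P(1)·log₂(P(1)/Q(1)) = (1/8)·log₂((1/8)/(1/8)) = 0.00000
  P(2)·log₂(P(2)/Q(2)) = (3/4)·log₂((3/4)/(1/8)) = 1.93872
  P(3)·log₂(P(3)/Q(3)) = (1/8)·log₂((1/8)/(3/4)) = -0.32312

D_KL(P||Q) = 0.00000 + 1.93872 - 0.32312 = 1.61560 ≈ 1.6156 bits

D_KL(Q||P) = Σ Q(x) log₂(Q(x)/P(x))

Computing term by term:
  Q(1)·log₂(Q(1)/P(1)) = (1/8)·log₂((1/8)/(1/8)) = 0.00000
  Q(2)·log₂(Q(2)/P(2)) = (1/8)·log₂((1/8)/(3/4)) = -0.32312
  Q(3)·log₂(Q(3)/P(3)) = (3/4)·log₂((3/4)/(1/8)) = 1.93872

D_KL(Q||P) = 0.00000 - 0.32312 + 1.93872 = 1.61560 ≈ 1.6156 bits

These ARE equal here. Q is P with outcomes relabeled (Q(2) = P(3), Q(3) = P(2)) by a relabeling that is its own inverse, so the two sums contain exactly the same terms in a different order. This is a special case — KL divergence is not symmetric in general: D_KL(P||Q) ≠ D_KL(Q||P) for most P, Q.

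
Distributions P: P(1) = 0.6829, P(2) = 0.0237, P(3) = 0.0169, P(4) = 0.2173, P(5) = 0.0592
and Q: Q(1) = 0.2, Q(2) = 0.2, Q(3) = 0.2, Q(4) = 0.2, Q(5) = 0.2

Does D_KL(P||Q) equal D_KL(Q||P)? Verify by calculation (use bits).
D_KL(P||Q) = 0.9987 bits, D_KL(Q||P) = 1.3014 bits. No — D_KL(P||Q) ≠ D_KL(Q||P) for this pair.

D_KL(P||Q) = Σ P(x) log₂(P(x)/Q(x))

Computing term by term:
  P(1)·log₂(P(1)/Q(1)) = 0.6829·log₂(0.6829/0.2) = 1.20988
  P(2)·log₂(P(2)/Q(2)) = 0.0237·log₂(0.0237/0.2) = -0.07293
  P(3)·log₂(P(3)/Q(3)) = 0.0169·log₂(0.0169/0.2) = -0.06025
  P(4)·log₂(P(4)/Q(4)) = 0.2173·log₂(0.2173/0.2) = 0.02601
  P(5)·log₂(P(5)/Q(5)) = 0.0592·log₂(0.0592/0.2) = -0.10397

D_KL(P||Q) = 1.20988 - 0.07293 - 0.06025 + 0.02601 - 0.10397 = 0.99874 ≈ 0.9987 bits

D_KL(Q||P) = Σ Q(x) log₂(Q(x)/P(x))

Computing term by term:
  Q(1)·log₂(Q(1)/P(1)) = 0.2·log₂(0.2/0.6829) = -0.35433
  Q(2)·log₂(Q(2)/P(2)) = 0.2·log₂(0.2/0.0237) = 0.61541
  Q(3)·log₂(Q(3)/P(3)) = 0.2·log₂(0.2/0.0169) = 0.71298
  Q(4)·log₂(Q(4)/P(4)) = 0.2·log₂(0.2/0.2173) = -0.02394
  Q(5)·log₂(Q(5)/P(5)) = 0.2·log₂(0.2/0.0592) = 0.35127

D_KL(Q||P) = -0.35433 + 0.61541 + 0.71298 - 0.02394 + 0.35127 = 1.30139 ≈ 1.3014 bits

These are NOT equal (difference: 0.3027 bits). KL divergence is asymmetric: D_KL(P||Q) ≠ D_KL(Q||P) in general.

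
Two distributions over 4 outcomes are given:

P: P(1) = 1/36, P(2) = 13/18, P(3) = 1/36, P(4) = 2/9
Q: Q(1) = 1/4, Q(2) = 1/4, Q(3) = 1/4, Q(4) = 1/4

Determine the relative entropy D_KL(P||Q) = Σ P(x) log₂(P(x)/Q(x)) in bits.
0.8915 bits

D_KL(P||Q) = Σ P(x) log₂(P(x)/Q(x))

Computing term by term:
  P(1)·log₂(P(1)/Q(1)) = (1/36)·log₂((1/36)/(1/4)) = -0.08805
  P(2)·log₂(P(2)/Q(2)) = (13/18)·log₂((13/18)/(1/4)) = 1.10537
  P(3)·log₂(P(3)/Q(3)) = (1/36)·log₂((1/36)/(1/4)) = -0.08805
  P(4)·log₂(P(4)/Q(4)) = (2/9)·log₂((2/9)/(1/4)) = -0.03776

D_KL(P||Q) = -0.08805 + 1.10537 - 0.08805 - 0.03776 = 0.89151 ≈ 0.8915 bits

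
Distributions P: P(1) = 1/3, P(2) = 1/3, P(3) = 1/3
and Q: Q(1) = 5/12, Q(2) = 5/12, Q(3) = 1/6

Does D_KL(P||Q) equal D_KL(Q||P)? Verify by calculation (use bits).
D_KL(P||Q) = 0.1187 bits, D_KL(Q||P) = 0.1016 bits. No — D_KL(P||Q) ≠ D_KL(Q||P) for this pair.

D_KL(P||Q) = Σ P(x) log₂(P(x)/Q(x))

Computing term by term:
  P(1)·log₂(P(1)/Q(1)) = (1/3)·log₂((1/3)/(5/12)) = -0.10731
  P(2)·log₂(P(2)/Q(2)) = (1/3)·log₂((1/3)/(5/12)) = -0.10731
  P(3)·log₂(P(3)/Q(3)) = (1/3)·log₂((1/3)/(1/6)) = 0.33333

D_KL(P||Q) = -0.10731 - 0.10731 + 0.33333 = 0.11871 ≈ 0.1187 bits

D_KL(Q||P) = Σ Q(x) log₂(Q(x)/P(x))

Computing term by term:
  Q(1)·log₂(Q(1)/P(1)) = (5/12)·log₂((5/12)/(1/3)) = 0.13414
  Q(2)·log₂(Q(2)/P(2)) = (5/12)·log₂((5/12)/(1/3)) = 0.13414
  Q(3)·log₂(Q(3)/P(3)) = (1/6)·log₂((1/6)/(1/3)) = -0.16667

D_KL(Q||P) = 0.13414 + 0.13414 - 0.16667 = 0.10161 ≈ 0.1016 bits

These are NOT equal (difference: 0.0171 bits). KL divergence is asymmetric: D_KL(P||Q) ≠ D_KL(Q||P) in general.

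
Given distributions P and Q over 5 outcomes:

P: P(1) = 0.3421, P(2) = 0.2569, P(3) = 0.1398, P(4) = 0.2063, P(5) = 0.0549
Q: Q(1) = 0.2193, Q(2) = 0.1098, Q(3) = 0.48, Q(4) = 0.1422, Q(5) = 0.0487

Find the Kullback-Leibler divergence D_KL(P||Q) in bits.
0.4059 bits

D_KL(P||Q) = Σ P(x) log₂(P(x)/Q(x))

Computing term by term:
  P(1)·log₂(P(1)/Q(1)) = 0.3421·log₂(0.3421/0.2193) = 0.21946
  P(2)·log₂(P(2)/Q(2)) = 0.2569·log₂(0.2569/0.1098) = 0.31504
  P(3)·log₂(P(3)/Q(3)) = 0.1398·log₂(0.1398/0.48) = -0.24880
  P(4)·log₂(P(4)/Q(4)) = 0.2063·log₂(0.2063/0.1422) = 0.11075
  P(5)·log₂(P(5)/Q(5)) = 0.0549·log₂(0.0549/0.0487) = 0.00949

D_KL(P||Q) = 0.21946 + 0.31504 - 0.24880 + 0.11075 + 0.00949 = 0.40594 ≈ 0.4059 bits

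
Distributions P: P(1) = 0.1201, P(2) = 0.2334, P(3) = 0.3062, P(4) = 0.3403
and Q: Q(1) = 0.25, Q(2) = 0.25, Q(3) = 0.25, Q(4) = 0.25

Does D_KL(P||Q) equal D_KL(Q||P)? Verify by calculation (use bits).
D_KL(P||Q) = 0.0908 bits, D_KL(Q||P) = 0.1048 bits. No — D_KL(P||Q) ≠ D_KL(Q||P) for this pair.

D_KL(P||Q) = Σ P(x) log₂(P(x)/Q(x))

Computing term by term:
  P(1)·log₂(P(1)/Q(1)) = 0.1201·log₂(0.1201/0.25) = -0.12703
  P(2)·log₂(P(2)/Q(2)) = 0.2334·log₂(0.2334/0.25) = -0.02314
  P(3)·log₂(P(3)/Q(3)) = 0.3062·log₂(0.3062/0.25) = 0.08958
  P(4)·log₂(P(4)/Q(4)) = 0.3403·log₂(0.3403/0.25) = 0.15139

D_KL(P||Q) = -0.12703 - 0.02314 + 0.08958 + 0.15139 = 0.09080 ≈ 0.0908 bits

D_KL(Q||P) = Σ Q(x) log₂(Q(x)/P(x))

Computing term by term:
  Q(1)·log₂(Q(1)/P(1)) = 0.25·log₂(0.25/0.1201) = 0.26442
  Q(2)·log₂(Q(2)/P(2)) = 0.25·log₂(0.25/0.2334) = 0.02478
  Q(3)·log₂(Q(3)/P(3)) = 0.25·log₂(0.25/0.3062) = -0.07314
  Q(4)·log₂(Q(4)/P(4)) = 0.25·log₂(0.25/0.3403) = -0.11122

D_KL(Q||P) = 0.26442 + 0.02478 - 0.07314 - 0.11122 = 0.10484 ≈ 0.1048 bits

These are NOT equal (difference: 0.0140 bits). KL divergence is asymmetric: D_KL(P||Q) ≠ D_KL(Q||P) in general.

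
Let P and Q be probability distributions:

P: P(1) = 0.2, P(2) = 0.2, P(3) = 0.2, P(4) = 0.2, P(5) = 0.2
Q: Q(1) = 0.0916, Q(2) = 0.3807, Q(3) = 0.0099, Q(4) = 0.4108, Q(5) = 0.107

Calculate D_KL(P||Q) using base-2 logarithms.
0.8797 bits

D_KL(P||Q) = Σ P(x) log₂(P(x)/Q(x))

Computing term by term:
  P(1)·log₂(P(1)/Q(1)) = 0.2·log₂(0.2/0.0916) = 0.22532
  P(2)·log₂(P(2)/Q(2)) = 0.2·log₂(0.2/0.3807) = -0.18573
  P(3)·log₂(P(3)/Q(3)) = 0.2·log₂(0.2/0.0099) = 0.86729
  P(4)·log₂(P(4)/Q(4)) = 0.2·log₂(0.2/0.4108) = -0.20769
  P(5)·log₂(P(5)/Q(5)) = 0.2·log₂(0.2/0.107) = 0.18048

D_KL(P||Q) = 0.22532 - 0.18573 + 0.86729 - 0.20769 + 0.18048 = 0.87967 ≈ 0.8797 bits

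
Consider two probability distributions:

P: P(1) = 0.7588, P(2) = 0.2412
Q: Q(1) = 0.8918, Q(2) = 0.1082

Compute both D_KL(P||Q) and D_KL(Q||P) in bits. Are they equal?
D_KL(P||Q) = 0.1022 bits, D_KL(Q||P) = 0.0827 bits. No, they are not equal.

D_KL(P||Q) = Σ P(x) log₂(P(x)/Q(x))

Computing term by term:
  P(1)·log₂(P(1)/Q(1)) = 0.7588·log₂(0.7588/0.8918) = -0.17680
  P(2)·log₂(P(2)/Q(2)) = 0.2412·log₂(0.2412/0.1082) = 0.27895

D_KL(P||Q) = -0.17680 + 0.27895 = 0.10215 ≈ 0.1022 bits

D_KL(Q||P) = Σ Q(x) log₂(Q(x)/P(x))

Computing term by term:
  Q(1)·log₂(Q(1)/P(1)) = 0.8918·log₂(0.8918/0.7588) = 0.20779
  Q(2)·log₂(Q(2)/P(2)) = 0.1082·log₂(0.1082/0.2412) = -0.12514

D_KL(Q||P) = 0.20779 - 0.12514 = 0.08265 ≈ 0.0827 bits

These are NOT equal (difference: 0.0195 bits). KL divergence is asymmetric: D_KL(P||Q) ≠ D_KL(Q||P) in general.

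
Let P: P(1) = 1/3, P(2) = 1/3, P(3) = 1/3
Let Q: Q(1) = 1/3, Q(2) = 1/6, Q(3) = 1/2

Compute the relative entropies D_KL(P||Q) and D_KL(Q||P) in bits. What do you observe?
D_KL(P||Q) = 0.1383 bits, D_KL(Q||P) = 0.1258 bits. The two directions give different values (D_KL(P||Q) exceeds D_KL(Q||P) by 0.0125 bits): KL divergence is asymmetric.

D_KL(P||Q) = Σ P(x) log₂(P(x)/Q(x))

Computing term by term:
  P(1)·log₂(P(1)/Q(1)) = (1/3)·log₂((1/3)/(1/3)) = 0.00000
  P(2)·log₂(P(2)/Q(2)) = (1/3)·log₂((1/3)/(1/6)) = 0.33333
  P(3)·log₂(P(3)/Q(3)) = (1/3)·log₂((1/3)/(1/2)) = -0.19499

D_KL(P||Q) = 0.00000 + 0.33333 - 0.19499 = 0.13834 ≈ 0.1383 bits

D_KL(Q||P) = Σ Q(x) log₂(Q(x)/P(x))

Computing term by term:
  Q(1)·log₂(Q(1)/P(1)) = (1/3)·log₂((1/3)/(1/3)) = 0.00000
  Q(2)·log₂(Q(2)/P(2)) = (1/6)·log₂((1/6)/(1/3)) = -0.16667
  Q(3)·log₂(Q(3)/P(3)) = (1/2)·log₂((1/2)/(1/3)) = 0.29248

D_KL(Q||P) = 0.00000 - 0.16667 + 0.29248 = 0.12581 ≈ 0.1258 bits

These are NOT equal (difference: 0.0125 bits). KL divergence is asymmetric: D_KL(P||Q) ≠ D_KL(Q||P) in general.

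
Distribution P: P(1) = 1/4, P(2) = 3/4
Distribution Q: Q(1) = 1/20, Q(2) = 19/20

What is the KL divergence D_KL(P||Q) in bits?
0.3247 bits

D_KL(P||Q) = Σ P(x) log₂(P(x)/Q(x))

Computing term by term:
  P(1)·log₂(P(1)/Q(1)) = (1/4)·log₂((1/4)/(1/20)) = 0.58048
  P(2)·log₂(P(2)/Q(2)) = (3/4)·log₂((3/4)/(19/20)) = -0.25578

D_KL(P||Q) = 0.58048 - 0.25578 = 0.32470 ≈ 0.3247 bits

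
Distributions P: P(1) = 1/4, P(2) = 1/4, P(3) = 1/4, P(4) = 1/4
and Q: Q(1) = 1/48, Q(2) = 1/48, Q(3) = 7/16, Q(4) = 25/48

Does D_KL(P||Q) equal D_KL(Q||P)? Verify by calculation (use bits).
D_KL(P||Q) = 1.3259 bits, D_KL(Q||P) = 0.7554 bits. No — D_KL(P||Q) ≠ D_KL(Q||P) for this pair.

D_KL(P||Q) = Σ P(x) log₂(P(x)/Q(x))

Computing term by term:
  P(1)·log₂(P(1)/Q(1)) = (1/4)·log₂((1/4)/(1/48)) = 0.89624
  P(2)·log₂(P(2)/Q(2)) = (1/4)·log₂((1/4)/(1/48)) = 0.89624
  P(3)·log₂(P(3)/Q(3)) = (1/4)·log₂((1/4)/(7/16)) = -0.20184
  P(4)·log₂(P(4)/Q(4)) = (1/4)·log₂((1/4)/(25/48)) = -0.26472

D_KL(P||Q) = 0.89624 + 0.89624 - 0.20184 - 0.26472 = 1.32592 ≈ 1.3259 bits

D_KL(Q||P) = Σ Q(x) log₂(Q(x)/P(x))

Computing term by term:
  Q(1)·log₂(Q(1)/P(1)) = (1/48)·log₂((1/48)/(1/4)) = -0.07469
  Q(2)·log₂(Q(2)/P(2)) = (1/48)·log₂((1/48)/(1/4)) = -0.07469
  Q(3)·log₂(Q(3)/P(3)) = (7/16)·log₂((7/16)/(1/4)) = 0.35322
  Q(4)·log₂(Q(4)/P(4)) = (25/48)·log₂((25/48)/(1/4)) = 0.55151

D_KL(Q||P) = -0.07469 - 0.07469 + 0.35322 + 0.55151 = 0.75535 ≈ 0.7554 bits

These are NOT equal (difference: 0.5705 bits). KL divergence is asymmetric: D_KL(P||Q) ≠ D_KL(Q||P) in general.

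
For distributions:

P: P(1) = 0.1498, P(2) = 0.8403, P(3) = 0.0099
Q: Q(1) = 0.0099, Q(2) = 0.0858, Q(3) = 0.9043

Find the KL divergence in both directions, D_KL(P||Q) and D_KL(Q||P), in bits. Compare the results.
D_KL(P||Q) = 3.2888 bits, D_KL(Q||P) = 5.5687 bits. D_KL(Q||P) is larger than D_KL(P||Q) by 2.2799 bits; the two directions differ.

D_KL(P||Q) = Σ P(x) log₂(P(x)/Q(x))

Computing term by term:
  P(1)·log₂(P(1)/Q(1)) = 0.1498·log₂(0.1498/0.0099) = 0.58714
  P(2)·log₂(P(2)/Q(2)) = 0.8403·log₂(0.8403/0.0858) = 2.76615
  P(3)·log₂(P(3)/Q(3)) = 0.0099·log₂(0.0099/0.9043) = -0.06448

D_KL(P||Q) = 0.58714 + 2.76615 - 0.06448 = 3.28881 ≈ 3.2888 bits

D_KL(Q||P) = Σ Q(x) log₂(Q(x)/P(x))

Computing term by term:
  Q(1)·log₂(Q(1)/P(1)) = 0.0099·log₂(0.0099/0.1498) = -0.03880
  Q(2)·log₂(Q(2)/P(2)) = 0.0858·log₂(0.0858/0.8403) = -0.28244
  Q(3)·log₂(Q(3)/P(3)) = 0.9043·log₂(0.9043/0.0099) = 5.88991

D_KL(Q||P) = -0.03880 - 0.28244 + 5.88991 = 5.56867 ≈ 5.5687 bits

These are NOT equal (difference: 2.2799 bits). KL divergence is asymmetric: D_KL(P||Q) ≠ D_KL(Q||P) in general.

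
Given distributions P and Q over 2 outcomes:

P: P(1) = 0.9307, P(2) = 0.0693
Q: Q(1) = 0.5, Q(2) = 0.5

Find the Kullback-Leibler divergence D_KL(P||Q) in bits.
0.6367 bits

D_KL(P||Q) = Σ P(x) log₂(P(x)/Q(x))

Computing term by term:
  P(1)·log₂(P(1)/Q(1)) = 0.9307·log₂(0.9307/0.5) = 0.83427
  P(2)·log₂(P(2)/Q(2)) = 0.0693·log₂(0.0693/0.5) = -0.19757

D_KL(P||Q) = 0.83427 - 0.19757 = 0.63670 ≈ 0.6367 bits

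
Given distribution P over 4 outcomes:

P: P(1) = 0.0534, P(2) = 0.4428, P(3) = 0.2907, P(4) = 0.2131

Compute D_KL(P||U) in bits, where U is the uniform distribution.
0.2604 bits

U(i) = 1/4 for all i

D_KL(P||U) = Σ P(x) log₂(P(x) / (1/4))
           = Σ P(x) log₂(P(x)) + log₂(4)
           = log₂(4) - H(P)

H(P) = -Σ P(x) log₂(P(x)):
  -P(1)·log₂(P(1)) = -(0.0534)·log₂(0.0534) = 0.22572
  -P(2)·log₂(P(2)) = -(0.4428)·log₂(0.4428) = 0.52041
  -P(3)·log₂(P(3)) = -(0.2907)·log₂(0.2907) = 0.51814
  -P(4)·log₂(P(4)) = -(0.2131)·log₂(0.2131) = 0.47530
H(P) = 0.22572 + 0.52041 + 0.51814 + 0.47530 = 1.73957 bits

log₂(4) = 2.00000 bits

D_KL(P||U) = 2.00000 - 1.73957 = 0.26043 ≈ 0.2604 bits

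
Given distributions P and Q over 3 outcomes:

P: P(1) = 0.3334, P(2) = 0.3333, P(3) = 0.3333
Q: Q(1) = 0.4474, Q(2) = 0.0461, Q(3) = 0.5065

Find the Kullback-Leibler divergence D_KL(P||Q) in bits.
0.6085 bits

D_KL(P||Q) = Σ P(x) log₂(P(x)/Q(x))

Computing term by term:
  P(1)·log₂(P(1)/Q(1)) = 0.3334·log₂(0.3334/0.4474) = -0.14147
  P(2)·log₂(P(2)/Q(2)) = 0.3333·log₂(0.3333/0.0461) = 0.95123
  P(3)·log₂(P(3)/Q(3)) = 0.3333·log₂(0.3333/0.5065) = -0.20123

D_KL(P||Q) = -0.14147 + 0.95123 - 0.20123 = 0.60853 ≈ 0.6085 bits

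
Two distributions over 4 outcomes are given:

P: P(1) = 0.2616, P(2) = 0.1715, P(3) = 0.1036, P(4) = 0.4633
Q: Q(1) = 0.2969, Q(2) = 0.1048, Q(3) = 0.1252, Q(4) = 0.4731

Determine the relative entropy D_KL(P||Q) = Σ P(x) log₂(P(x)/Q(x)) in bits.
0.0318 bits

D_KL(P||Q) = Σ P(x) log₂(P(x)/Q(x))

Computing term by term:
  P(1)·log₂(P(1)/Q(1)) = 0.2616·log₂(0.2616/0.2969) = -0.04777
  P(2)·log₂(P(2)/Q(2)) = 0.1715·log₂(0.1715/0.1048) = 0.12186
  P(3)·log₂(P(3)/Q(3)) = 0.1036·log₂(0.1036/0.1252) = -0.02830
  P(4)·log₂(P(4)/Q(4)) = 0.4633·log₂(0.4633/0.4731) = -0.01399

D_KL(P||Q) = -0.04777 + 0.12186 - 0.02830 - 0.01399 = 0.03180 ≈ 0.0318 bits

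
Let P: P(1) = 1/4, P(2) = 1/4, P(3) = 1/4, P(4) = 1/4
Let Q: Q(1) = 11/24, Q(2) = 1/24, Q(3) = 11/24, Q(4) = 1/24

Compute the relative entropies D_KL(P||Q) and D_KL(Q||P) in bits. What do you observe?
D_KL(P||Q) = 0.8552 bits, D_KL(Q||P) = 0.5862 bits. The two directions give different values (D_KL(P||Q) exceeds D_KL(Q||P) by 0.2690 bits): KL divergence is asymmetric.

D_KL(P||Q) = Σ P(x) log₂(P(x)/Q(x))

Computing term by term:
  P(1)·log₂(P(1)/Q(1)) = (1/4)·log₂((1/4)/(11/24)) = -0.21862
  P(2)·log₂(P(2)/Q(2)) = (1/4)·log₂((1/4)/(1/24)) = 0.64624
  P(3)·log₂(P(3)/Q(3)) = (1/4)·log₂((1/4)/(11/24)) = -0.21862
  P(4)·log₂(P(4)/Q(4)) = (1/4)·log₂((1/4)/(1/24)) = 0.64624

D_KL(P||Q) = -0.21862 + 0.64624 - 0.21862 + 0.64624 = 0.85524 ≈ 0.8552 bits

D_KL(Q||P) = Σ Q(x) log₂(Q(x)/P(x))

Computing term by term:
  Q(1)·log₂(Q(1)/P(1)) = (11/24)·log₂((11/24)/(1/4)) = 0.40080
  Q(2)·log₂(Q(2)/P(2)) = (1/24)·log₂((1/24)/(1/4)) = -0.10771
  Q(3)·log₂(Q(3)/P(3)) = (11/24)·log₂((11/24)/(1/4)) = 0.40080
  Q(4)·log₂(Q(4)/P(4)) = (1/24)·log₂((1/24)/(1/4)) = -0.10771

D_KL(Q||P) = 0.40080 - 0.10771 + 0.40080 - 0.10771 = 0.58618 ≈ 0.5862 bits

These are NOT equal (difference: 0.2690 bits). KL divergence is asymmetric: D_KL(P||Q) ≠ D_KL(Q||P) in general.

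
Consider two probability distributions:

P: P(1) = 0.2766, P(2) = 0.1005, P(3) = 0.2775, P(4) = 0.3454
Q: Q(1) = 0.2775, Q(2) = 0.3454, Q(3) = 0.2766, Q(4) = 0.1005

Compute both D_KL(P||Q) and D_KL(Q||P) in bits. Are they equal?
D_KL(P||Q) = 0.4362 bits, D_KL(Q||P) = 0.4362 bits. Yes, in this case they are equal (although KL divergence is not symmetric in general).

D_KL(P||Q) = Σ P(x) log₂(P(x)/Q(x))

Computing term by term:
  P(1)·log₂(P(1)/Q(1)) = 0.2766·log₂(0.2766/0.2775) = -0.00130
  P(2)·log₂(P(2)/Q(2)) = 0.1005·log₂(0.1005/0.3454) = -0.17900
  P(3)·log₂(P(3)/Q(3)) = 0.2775·log₂(0.2775/0.2766) = 0.00130
  P(4)·log₂(P(4)/Q(4)) = 0.3454·log₂(0.3454/0.1005) = 0.61518

D_KL(P||Q) = -0.00130 - 0.17900 + 0.00130 + 0.61518 = 0.43618 ≈ 0.4362 bits

D_KL(Q||P) = Σ Q(x) log₂(Q(x)/P(x))

Computing term by term:
  Q(1)·log₂(Q(1)/P(1)) = 0.2775·log₂(0.2775/0.2766) = 0.00130
  Q(2)·log₂(Q(2)/P(2)) = 0.3454·log₂(0.3454/0.1005) = 0.61518
  Q(3)·log₂(Q(3)/P(3)) = 0.2766·log₂(0.2766/0.2775) = -0.00130
  Q(4)·log₂(Q(4)/P(4)) = 0.1005·log₂(0.1005/0.3454) = -0.17900

D_KL(Q||P) = 0.00130 + 0.61518 - 0.00130 - 0.17900 = 0.43618 ≈ 0.4362 bits

These ARE equal here. Q is P with outcomes relabeled (Q(1) = P(3), Q(2) = P(4), Q(3) = P(1), Q(4) = P(2)) by a relabeling that is its own inverse, so the two sums contain exactly the same terms in a different order. This is a special case — KL divergence is not symmetric in general: D_KL(P||Q) ≠ D_KL(Q||P) for most P, Q.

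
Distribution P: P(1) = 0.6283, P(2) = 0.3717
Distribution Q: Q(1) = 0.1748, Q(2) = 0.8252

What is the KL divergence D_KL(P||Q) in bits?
0.7320 bits

D_KL(P||Q) = Σ P(x) log₂(P(x)/Q(x))

Computing term by term:
  P(1)·log₂(P(1)/Q(1)) = 0.6283·log₂(0.6283/0.1748) = 1.15968
  P(2)·log₂(P(2)/Q(2)) = 0.3717·log₂(0.3717/0.8252) = -0.42768

D_KL(P||Q) = 1.15968 - 0.42768 = 0.73200 ≈ 0.7320 bits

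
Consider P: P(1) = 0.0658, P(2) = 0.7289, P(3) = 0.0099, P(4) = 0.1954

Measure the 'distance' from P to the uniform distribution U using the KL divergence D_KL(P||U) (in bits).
0.8830 bits

U(i) = 1/4 for all i

D_KL(P||U) = Σ P(x) log₂(P(x) / (1/4))
           = Σ P(x) log₂(P(x)) + log₂(4)
           = log₂(4) - H(P)

H(P) = -Σ P(x) log₂(P(x)):
  -P(1)·log₂(P(1)) = -(0.0658)·log₂(0.0658) = 0.25832
  -P(2)·log₂(P(2)) = -(0.7289)·log₂(0.7289) = 0.33253
  -P(3)·log₂(P(3)) = -(0.0099)·log₂(0.0099) = 0.06592
  -P(4)·log₂(P(4)) = -(0.1954)·log₂(0.1954) = 0.46026
H(P) = 0.25832 + 0.33253 + 0.06592 + 0.46026 = 1.11703 bits

log₂(4) = 2.00000 bits

D_KL(P||U) = 2.00000 - 1.11703 = 0.88297 ≈ 0.8830 bits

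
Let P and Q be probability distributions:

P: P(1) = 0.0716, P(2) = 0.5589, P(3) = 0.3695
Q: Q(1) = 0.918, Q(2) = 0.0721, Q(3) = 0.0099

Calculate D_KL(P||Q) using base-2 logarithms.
3.3173 bits

D_KL(P||Q) = Σ P(x) log₂(P(x)/Q(x))

Computing term by term:
  P(1)·log₂(P(1)/Q(1)) = 0.0716·log₂(0.0716/0.918) = -0.26352
  P(2)·log₂(P(2)/Q(2)) = 0.5589·log₂(0.5589/0.0721) = 1.65128
  P(3)·log₂(P(3)/Q(3)) = 0.3695·log₂(0.3695/0.0099) = 1.92953

D_KL(P||Q) = -0.26352 + 1.65128 + 1.92953 = 3.31729 ≈ 3.3173 bits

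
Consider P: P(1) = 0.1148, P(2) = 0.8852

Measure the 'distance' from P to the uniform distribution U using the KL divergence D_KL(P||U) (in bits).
0.4858 bits

U(i) = 1/2 for all i

D_KL(P||U) = Σ P(x) log₂(P(x) / (1/2))
           = Σ P(x) log₂(P(x)) + log₂(2)
           = log₂(2) - H(P)

H(P) = -Σ P(x) log₂(P(x)):
  -P(1)·log₂(P(1)) = -(0.1148)·log₂(0.1148) = 0.35850
  -P(2)·log₂(P(2)) = -(0.8852)·log₂(0.8852) = 0.15573
H(P) = 0.35850 + 0.15573 = 0.51423 bits

log₂(2) = 1.00000 bits

D_KL(P||U) = 1.00000 - 0.51423 = 0.48577 ≈ 0.4858 bits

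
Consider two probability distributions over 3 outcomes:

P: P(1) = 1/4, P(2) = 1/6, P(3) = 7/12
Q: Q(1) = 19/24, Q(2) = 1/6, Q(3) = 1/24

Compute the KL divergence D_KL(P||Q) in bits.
1.8052 bits

D_KL(P||Q) = Σ P(x) log₂(P(x)/Q(x))

Computing term by term:
  P(1)·log₂(P(1)/Q(1)) = (1/4)·log₂((1/4)/(19/24)) = -0.41574
  P(2)·log₂(P(2)/Q(2)) = (1/6)·log₂((1/6)/(1/6)) = 0.00000
  P(3)·log₂(P(3)/Q(3)) = (7/12)·log₂((7/12)/(1/24)) = 2.22096

D_KL(P||Q) = -0.41574 + 0.00000 + 2.22096 = 1.80522 ≈ 1.8052 bits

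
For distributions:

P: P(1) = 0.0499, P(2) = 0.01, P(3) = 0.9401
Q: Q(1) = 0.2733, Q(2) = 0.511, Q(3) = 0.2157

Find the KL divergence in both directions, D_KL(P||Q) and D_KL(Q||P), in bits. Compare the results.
D_KL(P||Q) = 1.8174 bits, D_KL(Q||P) = 3.1125 bits. D_KL(Q||P) is larger than D_KL(P||Q) by 1.2951 bits; the two directions differ.

D_KL(P||Q) = Σ P(x) log₂(P(x)/Q(x))

Computing term by term:
  P(1)·log₂(P(1)/Q(1)) = 0.0499·log₂(0.0499/0.2733) = -0.12242
  P(2)·log₂(P(2)/Q(2)) = 0.01·log₂(0.01/0.511) = -0.05675
  P(3)·log₂(P(3)/Q(3)) = 0.9401·log₂(0.9401/0.2157) = 1.99657

D_KL(P||Q) = -0.12242 - 0.05675 + 1.99657 = 1.81740 ≈ 1.8174 bits

D_KL(Q||P) = Σ Q(x) log₂(Q(x)/P(x))

Computing term by term:
  Q(1)·log₂(Q(1)/P(1)) = 0.2733·log₂(0.2733/0.0499) = 0.67051
  Q(2)·log₂(Q(2)/P(2)) = 0.511·log₂(0.511/0.01) = 2.90005
  Q(3)·log₂(Q(3)/P(3)) = 0.2157·log₂(0.2157/0.9401) = -0.45810

D_KL(Q||P) = 0.67051 + 2.90005 - 0.45810 = 3.11246 ≈ 3.1125 bits

These are NOT equal (difference: 1.2951 bits). KL divergence is asymmetric: D_KL(P||Q) ≠ D_KL(Q||P) in general.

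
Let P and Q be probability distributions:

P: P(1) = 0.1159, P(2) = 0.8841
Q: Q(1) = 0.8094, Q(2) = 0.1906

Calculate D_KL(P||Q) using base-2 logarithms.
1.6321 bits

D_KL(P||Q) = Σ P(x) log₂(P(x)/Q(x))

Computing term by term:
  P(1)·log₂(P(1)/Q(1)) = 0.1159·log₂(0.1159/0.8094) = -0.32498
  P(2)·log₂(P(2)/Q(2)) = 0.8841·log₂(0.8841/0.1906) = 1.95710

D_KL(P||Q) = -0.32498 + 1.95710 = 1.63212 ≈ 1.6321 bits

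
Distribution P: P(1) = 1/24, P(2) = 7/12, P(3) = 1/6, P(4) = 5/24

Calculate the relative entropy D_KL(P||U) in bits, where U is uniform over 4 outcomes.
0.4531 bits

U(i) = 1/4 for all i

D_KL(P||U) = Σ P(x) log₂(P(x) / (1/4))
           = Σ P(x) log₂(P(x)) + log₂(4)
           = log₂(4) - H(P)

H(P) = -Σ P(x) log₂(P(x)):
  -P(1)·log₂(P(1)) = -(1/24)·log₂(1/24) = 0.19104
  -P(2)·log₂(P(2)) = -(7/12)·log₂(7/12) = 0.45360
  -P(3)·log₂(P(3)) = -(1/6)·log₂(1/6) = 0.43083
  -P(4)·log₂(P(4)) = -(5/24)·log₂(5/24) = 0.47147
H(P) = 0.19104 + 0.45360 + 0.43083 + 0.47147 = 1.54694 bits

log₂(4) = 2.00000 bits

D_KL(P||U) = 2.00000 - 1.54694 = 0.45306 ≈ 0.4531 bits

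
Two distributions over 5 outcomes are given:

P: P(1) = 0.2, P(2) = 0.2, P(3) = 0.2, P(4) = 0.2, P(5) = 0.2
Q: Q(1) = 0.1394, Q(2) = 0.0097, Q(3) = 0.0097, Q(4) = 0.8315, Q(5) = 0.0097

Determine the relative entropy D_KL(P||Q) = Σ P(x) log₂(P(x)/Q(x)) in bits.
2.3125 bits

D_KL(P||Q) = Σ P(x) log₂(P(x)/Q(x))

Computing term by term:
  P(1)·log₂(P(1)/Q(1)) = 0.2·log₂(0.2/0.1394) = 0.10415
  P(2)·log₂(P(2)/Q(2)) = 0.2·log₂(0.2/0.0097) = 0.87317
  P(3)·log₂(P(3)/Q(3)) = 0.2·log₂(0.2/0.0097) = 0.87317
  P(4)·log₂(P(4)/Q(4)) = 0.2·log₂(0.2/0.8315) = -0.41114
  P(5)·log₂(P(5)/Q(5)) = 0.2·log₂(0.2/0.0097) = 0.87317

D_KL(P||Q) = 0.10415 + 0.87317 + 0.87317 - 0.41114 + 0.87317 = 2.31252 ≈ 2.3125 bits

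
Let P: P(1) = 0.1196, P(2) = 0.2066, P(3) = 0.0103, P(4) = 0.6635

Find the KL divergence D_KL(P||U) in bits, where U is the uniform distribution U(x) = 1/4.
0.7029 bits

U(i) = 1/4 for all i

D_KL(P||U) = Σ P(x) log₂(P(x) / (1/4))
           = Σ P(x) log₂(P(x)) + log₂(4)
           = log₂(4) - H(P)

H(P) = -Σ P(x) log₂(P(x)):
  -P(1)·log₂(P(1)) = -(0.1196)·log₂(0.1196) = 0.36642
  -P(2)·log₂(P(2)) = -(0.2066)·log₂(0.2066) = 0.47003
  -P(3)·log₂(P(3)) = -(0.0103)·log₂(0.0103) = 0.06799
  -P(4)·log₂(P(4)) = -(0.6635)·log₂(0.6635) = 0.39268
H(P) = 0.36642 + 0.47003 + 0.06799 + 0.39268 = 1.29712 bits

log₂(4) = 2.00000 bits

D_KL(P||U) = 2.00000 - 1.29712 = 0.70288 ≈ 0.7029 bits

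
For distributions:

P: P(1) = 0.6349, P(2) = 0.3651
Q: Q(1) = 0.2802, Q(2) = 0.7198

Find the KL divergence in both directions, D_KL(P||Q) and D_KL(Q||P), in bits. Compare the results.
D_KL(P||Q) = 0.3917 bits, D_KL(Q||P) = 0.3742 bits. D_KL(P||Q) is larger than D_KL(Q||P) by 0.0175 bits; the two directions differ.

D_KL(P||Q) = Σ P(x) log₂(P(x)/Q(x))

Computing term by term:
  P(1)·log₂(P(1)/Q(1)) = 0.6349·log₂(0.6349/0.2802) = 0.74923
  P(2)·log₂(P(2)/Q(2)) = 0.3651·log₂(0.3651/0.7198) = -0.35754

D_KL(P||Q) = 0.74923 - 0.35754 = 0.39169 ≈ 0.3917 bits

D_KL(Q||P) = Σ Q(x) log₂(Q(x)/P(x))

Computing term by term:
  Q(1)·log₂(Q(1)/P(1)) = 0.2802·log₂(0.2802/0.6349) = -0.33066
  Q(2)·log₂(Q(2)/P(2)) = 0.7198·log₂(0.7198/0.3651) = 0.70490

D_KL(Q||P) = -0.33066 + 0.70490 = 0.37424 ≈ 0.3742 bits

These are NOT equal (difference: 0.0175 bits). KL divergence is asymmetric: D_KL(P||Q) ≠ D_KL(Q||P) in general.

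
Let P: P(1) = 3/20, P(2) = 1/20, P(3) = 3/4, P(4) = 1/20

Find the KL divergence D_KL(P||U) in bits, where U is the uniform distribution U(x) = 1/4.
0.8460 bits

U(i) = 1/4 for all i

D_KL(P||U) = Σ P(x) log₂(P(x) / (1/4))
           = Σ P(x) log₂(P(x)) + log₂(4)
           = log₂(4) - H(P)

H(P) = -Σ P(x) log₂(P(x)):
  -P(1)·log₂(P(1)) = -(3/20)·log₂(3/20) = 0.41054
  -P(2)·log₂(P(2)) = -(1/20)·log₂(1/20) = 0.21610
  -P(3)·log₂(P(3)) = -(3/4)·log₂(3/4) = 0.31128
  -P(4)·log₂(P(4)) = -(1/20)·log₂(1/20) = 0.21610
H(P) = 0.41054 + 0.21610 + 0.31128 + 0.21610 = 1.15402 bits

log₂(4) = 2.00000 bits

D_KL(P||U) = 2.00000 - 1.15402 = 0.84598 ≈ 0.8460 bits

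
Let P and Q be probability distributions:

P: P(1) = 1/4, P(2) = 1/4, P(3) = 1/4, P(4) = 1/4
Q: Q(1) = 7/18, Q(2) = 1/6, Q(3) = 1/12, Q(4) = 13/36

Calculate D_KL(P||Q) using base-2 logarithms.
0.2505 bits

D_KL(P||Q) = Σ P(x) log₂(P(x)/Q(x))

Computing term by term:
  P(1)·log₂(P(1)/Q(1)) = (1/4)·log₂((1/4)/(7/18)) = -0.15936
  P(2)·log₂(P(2)/Q(2)) = (1/4)·log₂((1/4)/(1/6)) = 0.14624
  P(3)·log₂(P(3)/Q(3)) = (1/4)·log₂((1/4)/(1/12)) = 0.39624
  P(4)·log₂(P(4)/Q(4)) = (1/4)·log₂((1/4)/(13/36)) = -0.13263

D_KL(P||Q) = -0.15936 + 0.14624 + 0.39624 - 0.13263 = 0.25049 ≈ 0.2505 bits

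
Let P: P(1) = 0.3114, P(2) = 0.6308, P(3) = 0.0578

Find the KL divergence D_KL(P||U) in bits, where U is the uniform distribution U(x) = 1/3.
0.4038 bits

U(i) = 1/3 for all i

D_KL(P||U) = Σ P(x) log₂(P(x) / (1/3))
           = Σ P(x) log₂(P(x)) + log₂(3)
           = log₂(3) - H(P)

H(P) = -Σ P(x) log₂(P(x)):
  -P(1)·log₂(P(1)) = -(0.3114)·log₂(0.3114) = 0.52414
  -P(2)·log₂(P(2)) = -(0.6308)·log₂(0.6308) = 0.41932
  -P(3)·log₂(P(3)) = -(0.0578)·log₂(0.0578) = 0.23772
H(P) = 0.52414 + 0.41932 + 0.23772 = 1.18118 bits

log₂(3) = 1.58496 bits

D_KL(P||U) = 1.58496 - 1.18118 = 0.40378 ≈ 0.4038 bits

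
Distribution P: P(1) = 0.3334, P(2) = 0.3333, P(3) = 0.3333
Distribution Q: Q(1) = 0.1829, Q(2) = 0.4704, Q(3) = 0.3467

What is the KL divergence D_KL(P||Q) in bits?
0.1042 bits

D_KL(P||Q) = Σ P(x) log₂(P(x)/Q(x))

Computing term by term:
  P(1)·log₂(P(1)/Q(1)) = 0.3334·log₂(0.3334/0.1829) = 0.28879
  P(2)·log₂(P(2)/Q(2)) = 0.3333·log₂(0.3333/0.4704) = -0.16567
  P(3)·log₂(P(3)/Q(3)) = 0.3333·log₂(0.3333/0.3467) = -0.01895

D_KL(P||Q) = 0.28879 - 0.16567 - 0.01895 = 0.10417 ≈ 0.1042 bits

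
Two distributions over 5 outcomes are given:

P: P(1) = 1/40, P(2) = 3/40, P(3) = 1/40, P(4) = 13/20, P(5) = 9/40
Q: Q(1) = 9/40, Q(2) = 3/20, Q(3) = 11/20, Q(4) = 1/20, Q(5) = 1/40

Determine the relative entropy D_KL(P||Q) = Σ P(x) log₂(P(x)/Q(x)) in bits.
2.8528 bits

D_KL(P||Q) = Σ P(x) log₂(P(x)/Q(x))

Computing term by term:
  P(1)·log₂(P(1)/Q(1)) = (1/40)·log₂((1/40)/(9/40)) = -0.07925
  P(2)·log₂(P(2)/Q(2)) = (3/40)·log₂((3/40)/(3/20)) = -0.07500
  P(3)·log₂(P(3)/Q(3)) = (1/40)·log₂((1/40)/(11/20)) = -0.11149
  P(4)·log₂(P(4)/Q(4)) = (13/20)·log₂((13/20)/(1/20)) = 2.40529
  P(5)·log₂(P(5)/Q(5)) = (9/40)·log₂((9/40)/(1/40)) = 0.71323

D_KL(P||Q) = -0.07925 - 0.07500 - 0.11149 + 2.40529 + 0.71323 = 2.85278 ≈ 2.8528 bits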